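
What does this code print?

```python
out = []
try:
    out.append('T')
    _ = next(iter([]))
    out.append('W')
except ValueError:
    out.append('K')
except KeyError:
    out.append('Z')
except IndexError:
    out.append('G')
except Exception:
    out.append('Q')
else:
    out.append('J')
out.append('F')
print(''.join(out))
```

Execution trace: 'T' (try body) → 'Q' (except Exception) → 'F' (after the try/except). Output: TQF

Answer: TQF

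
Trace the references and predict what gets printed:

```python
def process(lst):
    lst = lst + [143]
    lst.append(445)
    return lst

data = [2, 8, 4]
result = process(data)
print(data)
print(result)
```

Key concept: rebinding parameter vs mutation.
Step by step:
`data = [2, 8, 4]` → data = [2, 8, 4]
`result = process(data)` → result = [2, 8, 4, 143, 445]
`print(data)` → prints [2, 8, 4]
`print(result)` → prints [2, 8, 4, 143, 445]

Answer:
[2, 8, 4]
[2, 8, 4, 143, 445]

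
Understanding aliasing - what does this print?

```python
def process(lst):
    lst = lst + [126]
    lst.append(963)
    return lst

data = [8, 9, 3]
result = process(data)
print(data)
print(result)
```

Key concept: rebinding parameter vs mutation.
Step by step:
`data = [8, 9, 3]` → data = [8, 9, 3]
`result = process(data)` → result = [8, 9, 3, 126, 963]
`print(data)` → prints [8, 9, 3]
`print(result)` → prints [8, 9, 3, 126, 963]

Answer:
[8, 9, 3]
[8, 9, 3, 126, 963]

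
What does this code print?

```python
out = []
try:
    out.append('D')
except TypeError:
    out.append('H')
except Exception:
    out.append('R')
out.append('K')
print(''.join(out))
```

Execution trace: 'D' (try body, no exception) → 'K' (after the try/except). Output: DK

Answer: DK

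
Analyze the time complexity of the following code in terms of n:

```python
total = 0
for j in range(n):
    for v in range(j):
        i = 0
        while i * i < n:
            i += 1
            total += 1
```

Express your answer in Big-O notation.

Each loop level contributes: n × n × √n. Multiplying the contributions gives O(n^2√n).

Answer: O(n^2√n)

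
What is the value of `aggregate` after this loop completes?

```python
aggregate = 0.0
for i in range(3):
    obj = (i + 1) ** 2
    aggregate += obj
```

Sum of squared losses 1² + 2² + ... + 3²
`aggregate` takes the values: 0.0 → 1.0 → 5.0 → 14.0

Answer: 14.0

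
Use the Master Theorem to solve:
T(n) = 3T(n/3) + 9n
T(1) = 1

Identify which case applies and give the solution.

a=3, b=3, f(n)=9n. log_3(3) = 1. Since c=1 = 1, Case 2 applies: T(n) = Θ(n^log_b(a) · log n) = O(n log n).

Answer: O(n log n) - Case 2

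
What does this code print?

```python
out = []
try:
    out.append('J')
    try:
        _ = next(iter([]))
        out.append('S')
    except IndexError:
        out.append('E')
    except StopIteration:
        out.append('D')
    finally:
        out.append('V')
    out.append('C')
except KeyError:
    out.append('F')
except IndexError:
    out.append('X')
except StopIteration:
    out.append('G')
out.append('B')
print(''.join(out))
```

Execution trace: 'J' (try body) → 'D' (inner except StopIteration) → 'V' (inner finally) → 'C' (try body, no exception) → 'B' (after the try/except). Output: JDVCB

Answer: JDVCB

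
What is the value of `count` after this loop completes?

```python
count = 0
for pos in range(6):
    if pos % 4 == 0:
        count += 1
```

Count numbers divisible by 4 in range(6)
`count` takes the values: 0 → 1 → 2

Answer: 2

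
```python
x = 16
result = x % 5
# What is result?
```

Trace:
`x = 16` → x = 16
`result = x % 5` → result = 1
So result = 1

Answer: 1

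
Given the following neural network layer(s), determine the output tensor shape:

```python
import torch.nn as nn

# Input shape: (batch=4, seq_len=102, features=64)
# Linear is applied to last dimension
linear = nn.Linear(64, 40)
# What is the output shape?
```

Input: (4, 102, 64) -> Output: (4, 102, 40)

Answer: (4, 102, 40)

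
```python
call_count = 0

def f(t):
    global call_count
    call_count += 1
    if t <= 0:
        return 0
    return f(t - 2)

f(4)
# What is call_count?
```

Linear recursion stepping by 2: 3 calls from t=4 down to ≤0.

Answer: 3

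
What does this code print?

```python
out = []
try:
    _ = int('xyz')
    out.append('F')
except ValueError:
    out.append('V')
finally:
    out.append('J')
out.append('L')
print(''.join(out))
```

Execution trace: 'V' (except ValueError) → 'J' (finally) → 'L' (after the try/except). Output: VJL

Answer: VJL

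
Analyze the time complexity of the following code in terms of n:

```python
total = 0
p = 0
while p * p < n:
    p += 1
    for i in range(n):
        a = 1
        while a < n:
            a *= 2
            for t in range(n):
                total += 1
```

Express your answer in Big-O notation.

Each loop level contributes: √n × n × log n × n. Multiplying the contributions gives O(n^2√n log n).

Answer: O(n^2√n log n)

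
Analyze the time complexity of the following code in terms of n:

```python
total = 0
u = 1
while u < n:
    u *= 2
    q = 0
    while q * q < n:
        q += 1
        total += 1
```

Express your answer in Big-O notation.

Each loop level contributes: log n × √n. Multiplying the contributions gives O(√n log n).

Answer: O(√n log n)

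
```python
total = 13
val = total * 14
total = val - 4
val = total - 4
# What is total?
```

Trace:
`total = 13` → total = 13
`val = total * 14` → val = 182
`total = val - 4` → total = 178
`val = total - 4` → val = 174
So total = 178

Answer: 178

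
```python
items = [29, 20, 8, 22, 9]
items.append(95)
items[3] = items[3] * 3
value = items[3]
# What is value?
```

Trace:
`items = [29, 20, 8, 22, 9]` → items = [29, 20, 8, 22, 9]
`items.append(95)` → items = [29, 20, 8, 22, 9, 95]
`items[3] = items[3] * 3` → items = [29, 20, 8, 66, 9, 95]
`value = items[3]` → value = 66
So value = 66

Answer: 66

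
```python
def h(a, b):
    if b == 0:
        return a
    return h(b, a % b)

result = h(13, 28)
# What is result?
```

h(13, 28) -> h(28, 13) -> h(13, 2) -> h(2, 1) -> h(1, 0) -> 1

Answer: 1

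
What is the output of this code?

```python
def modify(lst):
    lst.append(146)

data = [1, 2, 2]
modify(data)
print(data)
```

Key concept: function modifies passed list.
Step by step:
`data = [1, 2, 2]` → data = [1, 2, 2]
`modify(data)` → data = [1, 2, 2, 146]
`print(data)` → prints [1, 2, 2, 146]

Answer: [1, 2, 2, 146]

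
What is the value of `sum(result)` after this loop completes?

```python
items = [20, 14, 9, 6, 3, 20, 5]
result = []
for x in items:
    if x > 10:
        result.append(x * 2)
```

Sum of doubled values > 10
`result` takes the values: [] → [40] → [40, 28] → [40, 28, 40]
So `sum(result)` = 108

Answer: 108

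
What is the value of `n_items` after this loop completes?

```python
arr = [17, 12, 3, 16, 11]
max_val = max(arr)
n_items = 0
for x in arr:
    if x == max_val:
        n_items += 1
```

Count of max value 17 in [17, 12, 3, 16, 11]
`n_items` takes the values: 0 → 1

Answer: 1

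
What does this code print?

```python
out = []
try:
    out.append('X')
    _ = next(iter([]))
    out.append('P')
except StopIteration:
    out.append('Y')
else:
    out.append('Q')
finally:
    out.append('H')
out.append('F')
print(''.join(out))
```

Execution trace: 'X' (try body) → 'Y' (except StopIteration) → 'H' (finally) → 'F' (after the try/except). Output: XYHF

Answer: XYHF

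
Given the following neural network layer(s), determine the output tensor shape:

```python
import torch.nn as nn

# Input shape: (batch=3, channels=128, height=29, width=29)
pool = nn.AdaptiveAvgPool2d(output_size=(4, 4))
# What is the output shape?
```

Input: (3, 128, 29, 29) -> Output: (3, 128, 4, 4)

Answer: (3, 128, 4, 4)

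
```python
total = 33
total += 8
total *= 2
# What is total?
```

Trace:
`total = 33` → total = 33
`total += 8` → total = 41
`total *= 2` → total = 82
So total = 82

Answer: 82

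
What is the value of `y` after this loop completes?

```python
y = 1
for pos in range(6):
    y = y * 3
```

Multiply by 3, 6 times: 1 * 3^6 = 729
`y` takes the values: 1 → 3 → 9 → 27 → 81 → 243 → 729

Answer: 729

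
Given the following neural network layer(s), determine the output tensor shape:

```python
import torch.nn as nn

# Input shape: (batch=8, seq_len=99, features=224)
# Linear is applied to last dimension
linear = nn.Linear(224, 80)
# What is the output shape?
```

Input: (8, 99, 224) -> Output: (8, 99, 80)

Answer: (8, 99, 80)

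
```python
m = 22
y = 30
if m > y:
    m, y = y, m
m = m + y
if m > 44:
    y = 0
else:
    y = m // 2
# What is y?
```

Trace:
`m = 22` → m = 22
`y = 30` → y = 30
`if m > y: ...` → m > y is False → no variable changes
`m = m + y` → m = 52
`if m > 44: ...` → m > 44 is True → y = 0
So y = 0

Answer: 0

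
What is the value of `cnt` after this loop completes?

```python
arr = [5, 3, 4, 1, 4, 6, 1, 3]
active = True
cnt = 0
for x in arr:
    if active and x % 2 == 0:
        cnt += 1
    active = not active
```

Count even values at even positions
`cnt` takes the values: 0 → 1 → 2

Answer: 2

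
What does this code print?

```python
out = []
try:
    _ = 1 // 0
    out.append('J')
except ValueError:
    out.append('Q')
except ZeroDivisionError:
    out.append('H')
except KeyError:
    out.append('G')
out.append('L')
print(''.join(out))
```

Execution trace: 'H' (except ZeroDivisionError) → 'L' (after the try/except). Output: HL

Answer: HL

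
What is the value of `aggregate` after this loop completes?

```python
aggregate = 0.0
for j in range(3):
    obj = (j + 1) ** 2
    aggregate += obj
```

Sum of squared losses 1² + 2² + ... + 3²
`aggregate` takes the values: 0.0 → 1.0 → 5.0 → 14.0

Answer: 14.0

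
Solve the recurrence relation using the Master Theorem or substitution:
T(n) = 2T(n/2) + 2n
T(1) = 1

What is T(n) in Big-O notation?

By Master Theorem: a=2, b=2, f(n)=2n. Since log_2(2) = 1 and f(n) = Θ(n^1), Case 2 applies. T(n) = O(n log n).

Answer: O(n log n)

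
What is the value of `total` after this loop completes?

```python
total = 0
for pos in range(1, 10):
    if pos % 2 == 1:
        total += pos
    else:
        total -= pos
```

Add odd, subtract even
`total` takes the values: 0 → 1 → -1 → 2 → -2 → 3 → -3 → 4 → -4 → 5

Answer: 5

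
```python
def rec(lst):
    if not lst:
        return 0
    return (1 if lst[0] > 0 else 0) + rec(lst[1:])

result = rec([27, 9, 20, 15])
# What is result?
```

Count of positive elements in [27, 9, 20, 15] = 4

Answer: 4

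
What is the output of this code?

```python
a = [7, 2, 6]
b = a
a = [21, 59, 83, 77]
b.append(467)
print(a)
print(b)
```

Key concept: rebinding vs mutation: a is rebound to a new list, b still points at the original.
Step by step:
`a = [7, 2, 6]` → a = [7, 2, 6]
`b = a` → b = [7, 2, 6] (same object as a)
`a = [21, 59, 83, 77]` → a = [21, 59, 83, 77]
`b.append(467)` → b = [7, 2, 6, 467]
`print(a)` → prints [21, 59, 83, 77]
`print(b)` → prints [7, 2, 6, 467]

Answer:
[21, 59, 83, 77]
[7, 2, 6, 467]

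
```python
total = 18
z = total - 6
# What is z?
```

Trace:
`total = 18` → total = 18
`z = total - 6` → z = 12
So z = 12

Answer: 12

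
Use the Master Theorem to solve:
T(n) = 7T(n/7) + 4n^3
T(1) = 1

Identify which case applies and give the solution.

a=7, b=7, f(n)=4n^3. log_7(7) = 1. Since c=3 > 1 and the regularity condition holds (7(n/7)^3 = (7/7^3)n^3 with 7/7^3 < 1), Case 3 applies: T(n) = Θ(f(n)) = O(n^3).

Answer: O(n^3) - Case 3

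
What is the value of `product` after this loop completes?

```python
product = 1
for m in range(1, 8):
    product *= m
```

7! = 5040
`product` takes the values: 1 → 2 → 6 → 24 → 120 → 720 → 5040

Answer: 5040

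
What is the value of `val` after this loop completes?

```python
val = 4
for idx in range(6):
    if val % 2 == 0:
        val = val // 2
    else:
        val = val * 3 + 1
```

Collatz-style transformation from 4
`val` takes the values: 4 → 2 → 1 → 4 → 2 → 1 → 4

Answer: 4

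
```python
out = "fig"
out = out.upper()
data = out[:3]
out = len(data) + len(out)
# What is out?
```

Trace:
`out = "fig"` → out = 'fig'
`out = out.upper()` → out = 'FIG'
`data = out[:3]` → data = 'FIG'
`out = len(data) + len(out)` → out = 6
So out = 6

Answer: 6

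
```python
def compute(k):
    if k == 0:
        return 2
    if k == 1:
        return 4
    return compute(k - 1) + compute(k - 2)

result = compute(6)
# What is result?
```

Build up from base cases: compute(0)=2, compute(1)=4, compute(2)=6, compute(3)=10, compute(4)=16, compute(5)=26, compute(6)=42

Answer: 42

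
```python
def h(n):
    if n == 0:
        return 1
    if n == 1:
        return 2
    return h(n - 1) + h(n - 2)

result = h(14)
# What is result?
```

Build up from base cases: h(0)=1, h(1)=2, h(2)=3, h(3)=5, h(4)=8, h(5)=13, h(6)=21, ..., h(14)=987

Answer: 987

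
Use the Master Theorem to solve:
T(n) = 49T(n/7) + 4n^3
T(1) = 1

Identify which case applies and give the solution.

a=49, b=7, f(n)=4n^3. log_7(49) = 2. Since c=3 > 2 and the regularity condition holds (49(n/7)^3 = (49/7^3)n^3 with 49/7^3 < 1), Case 3 applies: T(n) = Θ(f(n)) = O(n^3).

Answer: O(n^3) - Case 3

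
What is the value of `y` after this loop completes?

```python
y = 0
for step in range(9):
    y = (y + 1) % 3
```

Increment mod 3, 9 times = 0
`y` takes the values: 0 → 1 → 2 → 0 → 1 → 2 → 0 → 1 → 2 → 0

Answer: 0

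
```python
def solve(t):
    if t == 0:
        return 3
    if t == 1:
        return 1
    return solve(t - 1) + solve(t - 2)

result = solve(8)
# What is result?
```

Build up from base cases: solve(0)=3, solve(1)=1, solve(2)=4, solve(3)=5, solve(4)=9, solve(5)=14, solve(6)=23, ..., solve(8)=60

Answer: 60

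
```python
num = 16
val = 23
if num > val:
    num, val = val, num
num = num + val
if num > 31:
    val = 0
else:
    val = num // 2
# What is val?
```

Trace:
`num = 16` → num = 16
`val = 23` → val = 23
`if num > val: ...` → num > val is False → no variable changes
`num = num + val` → num = 39
`if num > 31: ...` → num > 31 is True → val = 0
So val = 0

Answer: 0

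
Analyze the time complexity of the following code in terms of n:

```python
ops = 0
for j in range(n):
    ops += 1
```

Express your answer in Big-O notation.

Each loop level contributes: n. Multiplying the contributions gives O(n).

Answer: O(n)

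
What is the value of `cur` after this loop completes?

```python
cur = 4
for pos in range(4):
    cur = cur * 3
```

Multiply by 3, 4 times: 4 * 3^4 = 324
`cur` takes the values: 4 → 12 → 36 → 108 → 324

Answer: 324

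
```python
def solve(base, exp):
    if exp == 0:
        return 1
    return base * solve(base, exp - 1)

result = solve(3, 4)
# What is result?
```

solve(3, 4) = 3 * 3 * 3 * 3 = 81

Answer: 81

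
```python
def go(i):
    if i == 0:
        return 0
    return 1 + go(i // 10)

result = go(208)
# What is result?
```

Count of digits of 208: 3

Answer: 3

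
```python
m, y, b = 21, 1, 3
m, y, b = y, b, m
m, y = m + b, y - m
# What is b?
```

Trace:
`m, y, b = 21, 1, 3` → m = 21; y = 1; b = 3
`m, y, b = y, b, m` → m = 1; y = 3; b = 21
`m, y = m + b, y - m` → m = 22; y = 2
So b = 21

Answer: 21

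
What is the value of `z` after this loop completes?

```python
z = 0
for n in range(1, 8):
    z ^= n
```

XOR of 1 to 7
`z` takes the values: 0 → 1 → 3 → 0 → 4 → 1 → 7 → 0

Answer: 0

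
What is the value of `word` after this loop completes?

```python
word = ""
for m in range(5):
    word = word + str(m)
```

Concatenate digits 0 to 4
`word` takes the values: "" → "0" → "01" → "012" → "0123" → "01234"

Answer: "01234"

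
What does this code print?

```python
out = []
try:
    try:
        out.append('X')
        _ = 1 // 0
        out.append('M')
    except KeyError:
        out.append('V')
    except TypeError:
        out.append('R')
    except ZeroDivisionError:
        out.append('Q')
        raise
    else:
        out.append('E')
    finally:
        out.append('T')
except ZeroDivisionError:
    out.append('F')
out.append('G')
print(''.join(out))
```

Execution trace: 'X' (inner try body) → 'Q' (inner except ZeroDivisionError) → 'T' (inner finally) → 'F' (outer except ZeroDivisionError) → 'G' (after the try/except). Output: XQTFG

Answer: XQTFG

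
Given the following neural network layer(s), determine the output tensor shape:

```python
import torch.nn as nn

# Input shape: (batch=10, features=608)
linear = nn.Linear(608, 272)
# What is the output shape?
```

Input: (10, 608) -> Output: (10, 272)

Answer: (10, 272)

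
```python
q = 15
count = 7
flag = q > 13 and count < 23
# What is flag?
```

Trace:
`q = 15` → q = 15
`count = 7` → count = 7
`flag = q > 13 and count < 23` → flag = True
So flag = True

Answer: True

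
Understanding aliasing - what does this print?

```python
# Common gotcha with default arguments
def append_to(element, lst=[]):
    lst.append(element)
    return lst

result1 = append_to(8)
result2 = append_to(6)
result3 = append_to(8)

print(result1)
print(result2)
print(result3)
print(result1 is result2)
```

Key concept: mutable default argument gotcha.
Step by step:
`result1 = append_to(8)` → result1 = [8]
`result2 = append_to(6)` → result1 = [8, 6] (same object as result2); result2 = [8, 6] (same object as result1)
`result3 = append_to(8)` → result1 = [8, 6, 8] (same object as result2, result3); result2 = [8, 6, 8] (same object as result1, result3); result3 = [8, 6, 8] (same object as result1, result2)
`print(result1)` → prints [8, 6, 8]
`print(result2)` → prints [8, 6, 8]
`print(result3)` → prints [8, 6, 8]
`print(result1 is result2)` → prints True

Answer:
[8, 6, 8]
[8, 6, 8]
[8, 6, 8]
True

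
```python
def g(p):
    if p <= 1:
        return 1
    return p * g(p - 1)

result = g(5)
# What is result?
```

g(5) = 5 * 4 * 3 * 2 * 1 = 120

Answer: 120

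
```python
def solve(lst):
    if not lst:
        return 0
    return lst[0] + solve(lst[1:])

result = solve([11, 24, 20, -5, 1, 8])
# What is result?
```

11 + 24 + 20 + (-5) + 1 + 8 + 0 = 59

Answer: 59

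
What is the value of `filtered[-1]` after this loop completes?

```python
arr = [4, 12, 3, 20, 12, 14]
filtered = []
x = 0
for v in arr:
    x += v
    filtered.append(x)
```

Cumulative sum ends at 65
`filtered` takes the values: [] → [4] → [4, 16] → [4, 16, 19] → [4, 16, 19, 39] → [4, 16, 19, 39, 51] → [4, 16, 19, 39, 51, 65]
So `filtered[-1]` = 65

Answer: 65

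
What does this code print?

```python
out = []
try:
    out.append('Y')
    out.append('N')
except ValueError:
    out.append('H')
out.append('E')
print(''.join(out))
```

Execution trace: 'Y' (try body) → 'N' (try body, no exception) → 'E' (after the try/except). Output: YNE

Answer: YNE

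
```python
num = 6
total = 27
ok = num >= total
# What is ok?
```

Trace:
`num = 6` → num = 6
`total = 27` → total = 27
`ok = num >= total` → ok = False
So ok = False

Answer: False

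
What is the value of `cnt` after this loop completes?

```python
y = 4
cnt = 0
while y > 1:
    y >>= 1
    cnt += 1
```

Count right shifts until 1
`cnt` takes the values: 0 → 1 → 2

Answer: 2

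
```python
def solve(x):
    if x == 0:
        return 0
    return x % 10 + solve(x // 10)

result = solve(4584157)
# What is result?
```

Sum of digits of 4584157: 7 + 5 + 1 + 4 + 8 + 5 + 4 = 34

Answer: 34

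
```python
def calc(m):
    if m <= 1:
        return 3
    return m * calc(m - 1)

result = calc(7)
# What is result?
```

calc(7) = 7 * 6 * 5 * 4 * 3 * 2 * 3 = 15120

Answer: 15120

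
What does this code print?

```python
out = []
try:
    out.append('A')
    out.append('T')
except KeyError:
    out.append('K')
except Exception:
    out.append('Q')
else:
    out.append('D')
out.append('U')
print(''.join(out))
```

Execution trace: 'A' (try body) → 'T' (try body, no exception) → 'D' (else) → 'U' (after the try/except). Output: ATDU

Answer: ATDU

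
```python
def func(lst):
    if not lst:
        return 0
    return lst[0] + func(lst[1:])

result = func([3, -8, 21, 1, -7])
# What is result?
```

3 + (-8) + 21 + 1 + (-7) + 0 = 10

Answer: 10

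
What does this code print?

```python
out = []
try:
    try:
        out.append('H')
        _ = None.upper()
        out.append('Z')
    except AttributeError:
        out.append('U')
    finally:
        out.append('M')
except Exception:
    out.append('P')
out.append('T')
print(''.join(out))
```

Execution trace: 'H' (inner try body) → 'U' (inner except AttributeError) → 'M' (inner finally) → 'T' (after the try/except). Output: HUMT

Answer: HUMT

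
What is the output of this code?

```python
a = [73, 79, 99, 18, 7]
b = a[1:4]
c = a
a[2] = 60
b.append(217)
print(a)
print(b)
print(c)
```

Key concept: slice vs alias.
Step by step:
`a = [73, 79, 99, 18, 7]` → a = [73, 79, 99, 18, 7]
`b = a[1:4]` → b = [79, 99, 18]
`c = a` → c = [73, 79, 99, 18, 7] (same object as a)
`a[2] = 60` → a = [73, 79, 60, 18, 7] (same object as c); c = [73, 79, 60, 18, 7] (same object as a)
`b.append(217)` → b = [79, 99, 18, 217]
`print(a)` → prints [73, 79, 60, 18, 7]
`print(b)` → prints [79, 99, 18, 217]
`print(c)` → prints [73, 79, 60, 18, 7]

Answer:
[73, 79, 60, 18, 7]
[79, 99, 18, 217]
[73, 79, 60, 18, 7]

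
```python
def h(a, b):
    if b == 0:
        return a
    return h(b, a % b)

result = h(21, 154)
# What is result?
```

h(21, 154) -> h(154, 21) -> h(21, 7) -> h(7, 0) -> 7

Answer: 7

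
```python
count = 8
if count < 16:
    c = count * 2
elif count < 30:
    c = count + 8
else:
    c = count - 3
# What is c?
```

Trace:
`count = 8` → count = 8
`if count < 16: ...` → count < 16 is True → c = 16
So c = 16

Answer: 16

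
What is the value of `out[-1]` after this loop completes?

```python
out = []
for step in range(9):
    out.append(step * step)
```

Last element of squares 0 to 8
`out` takes the values: [] → [0] → [0, 1] → [0, 1, 4] → [0, 1, 4, 9] → [0, 1, 4, 9, 16] → [0, 1, 4, 9, 16, 25] → [0, 1, 4, 9, 16, 25, 36] → [0, 1, 4, 9, 16, 25, 36, 49] → [0, 1, 4, 9, 16, 25, 36, 49, 64]
So `out[-1]` = 64

Answer: 64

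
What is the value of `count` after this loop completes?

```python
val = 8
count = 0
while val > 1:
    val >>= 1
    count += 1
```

Count right shifts until 1
`count` takes the values: 0 → 1 → 2 → 3

Answer: 3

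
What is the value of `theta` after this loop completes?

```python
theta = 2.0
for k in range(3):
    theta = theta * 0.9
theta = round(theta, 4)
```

Exponential decay: 2.0 * 0.9^3
`theta` takes the values: 2.0 → 1.8 → 1.62 → 1.458

Answer: 1.458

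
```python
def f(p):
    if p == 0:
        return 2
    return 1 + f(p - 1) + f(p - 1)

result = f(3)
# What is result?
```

f(p) = 1 + 2·f(p-1), f(0)=2. Closed form: (2+1)·2^3 - 1 = 23.

Answer: 23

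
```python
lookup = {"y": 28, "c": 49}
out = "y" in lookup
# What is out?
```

Trace:
`lookup = {"y": 28, "c": 49}` → lookup = {'y': 28, 'c': 49}
`out = "y" in lookup` → out = True
So out = True

Answer: True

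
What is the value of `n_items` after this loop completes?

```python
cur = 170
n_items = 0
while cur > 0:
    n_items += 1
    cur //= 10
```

Count digits by repeated division by 10
`n_items` takes the values: 0 → 1 → 2 → 3

Answer: 3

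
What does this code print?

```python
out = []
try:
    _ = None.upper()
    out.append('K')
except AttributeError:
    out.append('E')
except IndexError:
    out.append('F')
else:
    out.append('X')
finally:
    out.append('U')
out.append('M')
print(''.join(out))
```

Execution trace: 'E' (except AttributeError) → 'U' (finally) → 'M' (after the try/except). Output: EUM

Answer: EUM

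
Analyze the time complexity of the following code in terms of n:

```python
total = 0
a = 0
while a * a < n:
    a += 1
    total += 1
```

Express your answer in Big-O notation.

Each loop level contributes: √n. Multiplying the contributions gives O(√n).

Answer: O(√n)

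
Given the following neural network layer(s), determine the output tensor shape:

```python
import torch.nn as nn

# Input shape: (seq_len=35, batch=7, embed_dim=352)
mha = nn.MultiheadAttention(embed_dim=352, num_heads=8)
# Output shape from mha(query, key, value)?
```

Input: (35, 7, 352) -> Output: (35, 7, 352)

Answer: (35, 7, 352)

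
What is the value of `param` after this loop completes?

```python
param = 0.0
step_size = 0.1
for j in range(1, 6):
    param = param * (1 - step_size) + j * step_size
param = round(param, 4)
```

Moving average with lr=0.1
`param` takes the values: 0.0 → 0.1 → 0.29 → 0.561 → 0.9049 → 1.31441 → 1.3144

Answer: 1.3144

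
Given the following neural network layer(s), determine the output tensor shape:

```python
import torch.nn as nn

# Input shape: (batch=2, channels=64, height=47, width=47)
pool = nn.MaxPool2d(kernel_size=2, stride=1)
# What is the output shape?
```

Input: (2, 64, 47, 47) -> Output: (2, 64, 46, 46)

Answer: (2, 64, 46, 46)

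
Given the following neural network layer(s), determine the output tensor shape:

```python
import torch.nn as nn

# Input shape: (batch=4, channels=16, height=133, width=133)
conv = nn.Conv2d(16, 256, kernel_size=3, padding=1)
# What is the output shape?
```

Input: (4, 16, 133, 133) -> Output: (4, 256, 133, 133)

Answer: (4, 256, 133, 133)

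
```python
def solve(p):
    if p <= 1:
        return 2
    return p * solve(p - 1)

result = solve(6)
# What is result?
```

solve(6) = 6 * 5 * 4 * 3 * 2 * 2 = 1440

Answer: 1440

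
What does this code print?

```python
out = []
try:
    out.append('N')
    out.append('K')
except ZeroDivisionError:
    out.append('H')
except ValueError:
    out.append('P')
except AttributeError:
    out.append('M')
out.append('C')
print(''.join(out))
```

Execution trace: 'N' (try body) → 'K' (try body, no exception) → 'C' (after the try/except). Output: NKC

Answer: NKC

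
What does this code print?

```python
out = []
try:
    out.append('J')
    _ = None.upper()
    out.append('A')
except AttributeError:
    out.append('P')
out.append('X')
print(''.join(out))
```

Execution trace: 'J' (try body) → 'P' (except AttributeError) → 'X' (after the try/except). Output: JPX

Answer: JPX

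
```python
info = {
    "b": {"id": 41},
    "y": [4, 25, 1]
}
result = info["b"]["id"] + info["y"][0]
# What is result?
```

Trace:
`info = { ...` → info = {'b': {'id': 41}, 'y': [4, 25, 1]}
`result = info["b"]["id"] + info["y"][0]` → result = 45
So result = 45

Answer: 45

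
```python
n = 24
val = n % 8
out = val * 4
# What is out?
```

Trace:
`n = 24` → n = 24
`val = n % 8` → val = 0
`out = val * 4` → out = 0
So out = 0

Answer: 0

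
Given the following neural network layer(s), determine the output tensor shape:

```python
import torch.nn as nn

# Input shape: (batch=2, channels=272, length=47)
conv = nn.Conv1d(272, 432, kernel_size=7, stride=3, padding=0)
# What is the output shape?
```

Input: (2, 272, 47) -> Output: (2, 432, 14)

Answer: (2, 432, 14)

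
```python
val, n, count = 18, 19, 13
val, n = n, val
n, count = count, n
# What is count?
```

Trace:
`val, n, count = 18, 19, 13` → val = 18; n = 19; count = 13
`val, n = n, val` → val = 19; n = 18
`n, count = count, n` → n = 13; count = 18
So count = 18

Answer: 18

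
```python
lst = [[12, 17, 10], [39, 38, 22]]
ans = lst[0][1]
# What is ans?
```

Trace:
`lst = [[12, 17, 10], [39, 38, 22]]` → lst = [[12, 17, 10], [39, 38, 22]]
`ans = lst[0][1]` → ans = 17
So ans = 17

Answer: 17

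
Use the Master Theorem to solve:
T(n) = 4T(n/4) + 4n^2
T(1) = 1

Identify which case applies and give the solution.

a=4, b=4, f(n)=4n^2. log_4(4) = 1. Since c=2 > 1 and the regularity condition holds (4(n/4)^2 = (4/4^2)n^2 with 4/4^2 < 1), Case 3 applies: T(n) = Θ(f(n)) = O(n^2).

Answer: O(n^2) - Case 3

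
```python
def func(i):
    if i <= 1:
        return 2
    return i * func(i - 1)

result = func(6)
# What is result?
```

func(6) = 6 * 5 * 4 * 3 * 2 * 2 = 1440

Answer: 1440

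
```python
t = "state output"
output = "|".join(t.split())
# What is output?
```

Trace:
`t = "state output"` → t = 'state output'
`output = "|".join(t.split())` → output = 'state|output'
So output = 'state|output'

Answer: 'state|output'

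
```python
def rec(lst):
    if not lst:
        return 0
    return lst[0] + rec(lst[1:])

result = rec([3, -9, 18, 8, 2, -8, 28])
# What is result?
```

3 + (-9) + 18 + 8 + 2 + (-8) + 28 + 0 = 42

Answer: 42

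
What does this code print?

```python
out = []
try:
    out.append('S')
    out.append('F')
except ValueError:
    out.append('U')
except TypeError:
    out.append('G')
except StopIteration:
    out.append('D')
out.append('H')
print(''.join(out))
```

Execution trace: 'S' (try body) → 'F' (try body, no exception) → 'H' (after the try/except). Output: SFH

Answer: SFH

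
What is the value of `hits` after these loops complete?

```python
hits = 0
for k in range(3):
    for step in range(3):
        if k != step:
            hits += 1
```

3² - 3 (exclude diagonal)
`hits` takes the values: 0 → 1 → 2 → 3 → 4 → 5 → 6

Answer: 6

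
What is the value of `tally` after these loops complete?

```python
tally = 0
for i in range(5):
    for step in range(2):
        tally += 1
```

5 * 2 = 10
`tally` takes the values: 0 → 1 → 2 → 3 → 4 → 5 → 6 → 7 → 8 → 9 → 10

Answer: 10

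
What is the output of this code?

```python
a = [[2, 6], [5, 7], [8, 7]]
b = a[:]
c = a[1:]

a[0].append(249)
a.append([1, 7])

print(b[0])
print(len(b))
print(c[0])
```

Key concept: slice with nested mutation.
Step by step:
`a = [[2, 6], [5, 7], [8, 7]]` → a = [[2, 6], [5, 7], [8, 7]]
`b = a[:]` → b = [[2, 6], [5, 7], [8, 7]]
`c = a[1:]` → c = [[5, 7], [8, 7]]
`a[0].append(249)` → a = [[2, 6, 249], [5, 7], [8, 7]]; b = [[2, 6, 249], [5, 7], [8, 7]]
`a.append([1, 7])` → a = [[2, 6, 249], [5, 7], [8, 7], [1, 7]]
`print(b[0])` → prints [2, 6, 249]
`print(len(b))` → prints 3
`print(c[0])` → prints [5, 7]

Answer:
[2, 6, 249]
3
[5, 7]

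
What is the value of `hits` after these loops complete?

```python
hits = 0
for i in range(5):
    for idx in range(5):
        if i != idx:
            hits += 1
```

5² - 5 (exclude diagonal)
`hits` takes the values: 0 → 1 → 2 → 3 → 4 → 5 → 6 → 7 → 8 → 9 → 10 → 11 → 12 → 13 → 14 → 15 → 16 → 17 → 18 → 19 → 20

Answer: 20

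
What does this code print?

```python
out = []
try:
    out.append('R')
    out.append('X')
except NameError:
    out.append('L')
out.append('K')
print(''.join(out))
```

Execution trace: 'R' (try body) → 'X' (try body, no exception) → 'K' (after the try/except). Output: RXK

Answer: RXK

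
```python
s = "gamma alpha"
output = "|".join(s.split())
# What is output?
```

Trace:
`s = "gamma alpha"` → s = 'gamma alpha'
`output = "|".join(s.split())` → output = 'gamma|alpha'
So output = 'gamma|alpha'

Answer: 'gamma|alpha'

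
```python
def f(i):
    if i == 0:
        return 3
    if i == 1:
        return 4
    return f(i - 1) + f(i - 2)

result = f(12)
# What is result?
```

Build up from base cases: f(0)=3, f(1)=4, f(2)=7, f(3)=11, f(4)=18, f(5)=29, f(6)=47, ..., f(12)=843

Answer: 843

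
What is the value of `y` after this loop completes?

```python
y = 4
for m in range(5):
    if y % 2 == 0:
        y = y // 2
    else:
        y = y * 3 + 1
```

Collatz-style transformation from 4
`y` takes the values: 4 → 2 → 1 → 4 → 2 → 1

Answer: 1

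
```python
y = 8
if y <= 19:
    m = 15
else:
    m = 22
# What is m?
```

Trace:
`y = 8` → y = 8
`if y <= 19: ...` → y <= 19 is True → m = 15
So m = 15

Answer: 15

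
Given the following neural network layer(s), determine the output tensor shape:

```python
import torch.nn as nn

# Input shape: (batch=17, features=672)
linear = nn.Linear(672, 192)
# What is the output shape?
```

Input: (17, 672) -> Output: (17, 192)

Answer: (17, 192)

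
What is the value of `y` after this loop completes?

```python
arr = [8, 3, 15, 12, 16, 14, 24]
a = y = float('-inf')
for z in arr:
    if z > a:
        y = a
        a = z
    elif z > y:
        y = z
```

Second largest (with repeats) in [8, 3, 15, 12, 16, 14, 24]
`y` takes the values: -inf → 3 → 8 → 12 → 15 → 16

Answer: 16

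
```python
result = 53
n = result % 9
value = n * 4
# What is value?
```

Trace:
`result = 53` → result = 53
`n = result % 9` → n = 8
`value = n * 4` → value = 32
So value = 32

Answer: 32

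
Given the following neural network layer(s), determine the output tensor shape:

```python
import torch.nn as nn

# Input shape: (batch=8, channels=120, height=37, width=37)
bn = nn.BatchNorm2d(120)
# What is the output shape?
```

Input: (8, 120, 37, 37) -> Output: (8, 120, 37, 37)

Answer: (8, 120, 37, 37)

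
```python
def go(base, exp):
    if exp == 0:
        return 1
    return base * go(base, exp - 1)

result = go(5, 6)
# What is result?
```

go(5, 6) = 5 * 5 * 5 * 5 * 5 * 5 = 15625

Answer: 15625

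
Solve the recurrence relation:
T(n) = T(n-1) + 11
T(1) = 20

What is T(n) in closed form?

Unrolling: T(n) = T(1) + 11·(n-1) = 20 + 11(n-1) = 11n + 9.

Answer: T(n) = 11n + 9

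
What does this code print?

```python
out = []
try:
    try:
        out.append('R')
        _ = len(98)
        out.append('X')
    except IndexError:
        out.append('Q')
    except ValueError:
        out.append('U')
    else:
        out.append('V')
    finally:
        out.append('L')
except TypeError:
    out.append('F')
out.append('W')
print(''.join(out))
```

Execution trace: 'R' (inner try body) → 'L' (inner finally) → 'F' (outer except TypeError) → 'W' (after the try/except). Output: RLFW

Answer: RLFW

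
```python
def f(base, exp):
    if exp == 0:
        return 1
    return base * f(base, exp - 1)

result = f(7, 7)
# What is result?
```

f(7, 7) = 7 * 7 * 7 * 7 * 7 * 7 * 7 = 823543

Answer: 823543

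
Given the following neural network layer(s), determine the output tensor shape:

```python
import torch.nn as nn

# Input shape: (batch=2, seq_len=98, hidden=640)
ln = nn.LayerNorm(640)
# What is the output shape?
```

Input: (2, 98, 640) -> Output: (2, 98, 640)

Answer: (2, 98, 640)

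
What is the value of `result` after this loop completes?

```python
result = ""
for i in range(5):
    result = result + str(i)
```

Concatenate digits 0 to 4
`result` takes the values: "" → "0" → "01" → "012" → "0123" → "01234"

Answer: "01234"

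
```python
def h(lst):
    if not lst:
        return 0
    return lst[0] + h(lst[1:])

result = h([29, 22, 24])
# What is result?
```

29 + 22 + 24 + 0 = 75

Answer: 75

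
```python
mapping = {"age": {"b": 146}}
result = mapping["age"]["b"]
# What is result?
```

Trace:
`mapping = {"age": {"b": 146}}` → mapping = {'age': {'b': 146}}
`result = mapping["age"]["b"]` → result = 146
So result = 146

Answer: 146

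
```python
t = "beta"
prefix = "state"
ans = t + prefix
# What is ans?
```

Trace:
`t = "beta"` → t = 'beta'
`prefix = "state"` → prefix = 'state'
`ans = t + prefix` → ans = 'betastate'
So ans = 'betastate'

Answer: 'betastate'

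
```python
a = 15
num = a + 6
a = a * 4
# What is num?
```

Trace:
`a = 15` → a = 15
`num = a + 6` → num = 21
`a = a * 4` → a = 60
So num = 21

Answer: 21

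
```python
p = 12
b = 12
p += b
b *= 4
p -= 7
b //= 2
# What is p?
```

Trace:
`p = 12` → p = 12
`b = 12` → b = 12
`p += b` → p = 24
`b *= 4` → b = 48
`p -= 7` → p = 17
`b //= 2` → b = 24
So p = 17

Answer: 17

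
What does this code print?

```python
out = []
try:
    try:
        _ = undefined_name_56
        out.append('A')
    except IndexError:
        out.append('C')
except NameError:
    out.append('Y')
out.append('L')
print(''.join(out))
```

Execution trace: 'Y' (outer except NameError) → 'L' (after the try/except). Output: YL

Answer: YL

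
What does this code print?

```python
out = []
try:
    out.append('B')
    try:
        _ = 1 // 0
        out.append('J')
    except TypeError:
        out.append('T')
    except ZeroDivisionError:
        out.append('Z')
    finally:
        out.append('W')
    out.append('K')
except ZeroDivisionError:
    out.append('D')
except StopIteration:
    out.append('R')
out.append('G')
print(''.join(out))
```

Execution trace: 'B' (try body) → 'Z' (inner except ZeroDivisionError) → 'W' (inner finally) → 'K' (try body, no exception) → 'G' (after the try/except). Output: BZWKG

Answer: BZWKG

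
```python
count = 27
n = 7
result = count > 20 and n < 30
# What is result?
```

Trace:
`count = 27` → count = 27
`n = 7` → n = 7
`result = count > 20 and n < 30` → result = True
So result = True

Answer: True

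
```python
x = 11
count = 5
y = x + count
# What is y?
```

Trace:
`x = 11` → x = 11
`count = 5` → count = 5
`y = x + count` → y = 16
So y = 16

Answer: 16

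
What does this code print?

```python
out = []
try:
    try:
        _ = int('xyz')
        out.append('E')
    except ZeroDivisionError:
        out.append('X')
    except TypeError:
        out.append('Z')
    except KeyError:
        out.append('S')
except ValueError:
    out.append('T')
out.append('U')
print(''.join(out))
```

Execution trace: 'T' (outer except ValueError) → 'U' (after the try/except). Output: TU

Answer: TU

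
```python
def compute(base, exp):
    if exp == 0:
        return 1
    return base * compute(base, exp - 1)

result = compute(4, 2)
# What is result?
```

compute(4, 2) = 4 * 4 = 16

Answer: 16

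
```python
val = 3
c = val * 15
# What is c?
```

Trace:
`val = 3` → val = 3
`c = val * 15` → c = 45
So c = 45

Answer: 45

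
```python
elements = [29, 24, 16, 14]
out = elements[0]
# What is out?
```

Trace:
`elements = [29, 24, 16, 14]` → elements = [29, 24, 16, 14]
`out = elements[0]` → out = 29
So out = 29

Answer: 29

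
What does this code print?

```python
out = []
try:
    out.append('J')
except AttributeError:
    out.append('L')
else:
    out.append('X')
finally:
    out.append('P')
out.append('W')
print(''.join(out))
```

Execution trace: 'J' (try body, no exception) → 'X' (else) → 'P' (finally) → 'W' (after the try/except). Output: JXPW

Answer: JXPW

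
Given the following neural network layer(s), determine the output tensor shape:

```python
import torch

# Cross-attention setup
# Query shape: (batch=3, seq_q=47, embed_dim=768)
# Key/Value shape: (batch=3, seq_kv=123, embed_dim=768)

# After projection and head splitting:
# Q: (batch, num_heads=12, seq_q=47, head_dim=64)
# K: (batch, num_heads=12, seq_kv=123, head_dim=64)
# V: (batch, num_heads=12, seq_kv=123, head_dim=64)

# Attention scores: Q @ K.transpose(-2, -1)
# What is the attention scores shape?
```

Input: (3, 47, 768) -> Output: (3, 12, 47, 123)

Answer: (3, 12, 47, 123)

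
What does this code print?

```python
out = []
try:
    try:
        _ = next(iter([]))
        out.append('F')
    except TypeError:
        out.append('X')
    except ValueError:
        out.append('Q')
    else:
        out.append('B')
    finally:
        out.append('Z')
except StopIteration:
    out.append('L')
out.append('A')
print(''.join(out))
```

Execution trace: 'Z' (finally) → 'L' (outer except StopIteration) → 'A' (after the try/except). Output: ZLA

Answer: ZLA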